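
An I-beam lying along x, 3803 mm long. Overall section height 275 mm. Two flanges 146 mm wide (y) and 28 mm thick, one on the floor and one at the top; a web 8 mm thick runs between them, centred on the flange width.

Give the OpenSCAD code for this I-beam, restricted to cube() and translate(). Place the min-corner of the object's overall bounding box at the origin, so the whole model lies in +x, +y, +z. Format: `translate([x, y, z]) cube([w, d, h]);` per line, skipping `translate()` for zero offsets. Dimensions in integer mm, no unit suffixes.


cube([3803, 146, 28]);
translate([0, 69, 28]) cube([3803, 8, 219]);
translate([0, 0, 247]) cube([3803, 146, 28]);


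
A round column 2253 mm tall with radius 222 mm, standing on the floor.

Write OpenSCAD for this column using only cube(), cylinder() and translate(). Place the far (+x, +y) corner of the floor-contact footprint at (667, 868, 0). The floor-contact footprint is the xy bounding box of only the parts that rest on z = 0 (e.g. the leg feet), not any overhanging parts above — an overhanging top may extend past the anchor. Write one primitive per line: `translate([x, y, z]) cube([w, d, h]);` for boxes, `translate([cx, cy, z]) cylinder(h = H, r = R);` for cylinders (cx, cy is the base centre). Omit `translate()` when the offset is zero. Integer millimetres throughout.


translate([445, 646, 0]) cylinder(h = 2253, r = 222);


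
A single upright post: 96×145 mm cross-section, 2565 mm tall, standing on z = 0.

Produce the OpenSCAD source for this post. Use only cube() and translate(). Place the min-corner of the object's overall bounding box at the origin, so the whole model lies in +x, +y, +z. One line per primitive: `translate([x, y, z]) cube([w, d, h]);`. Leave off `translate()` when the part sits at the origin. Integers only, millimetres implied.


cube([96, 145, 2565]);


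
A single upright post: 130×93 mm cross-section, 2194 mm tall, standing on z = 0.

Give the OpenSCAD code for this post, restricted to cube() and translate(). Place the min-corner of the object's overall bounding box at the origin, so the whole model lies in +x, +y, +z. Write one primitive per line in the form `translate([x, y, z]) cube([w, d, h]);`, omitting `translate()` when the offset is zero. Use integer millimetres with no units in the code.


cube([130, 93, 2194]);


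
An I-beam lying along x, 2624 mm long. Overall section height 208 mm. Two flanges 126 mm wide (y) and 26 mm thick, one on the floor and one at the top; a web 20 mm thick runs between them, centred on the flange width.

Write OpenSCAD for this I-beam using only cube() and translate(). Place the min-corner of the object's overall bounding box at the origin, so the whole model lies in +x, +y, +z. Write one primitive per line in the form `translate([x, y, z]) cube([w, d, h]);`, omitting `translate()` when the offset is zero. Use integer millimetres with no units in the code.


cube([2624, 126, 26]);
translate([0, 53, 26]) cube([2624, 20, 156]);
translate([0, 0, 182]) cube([2624, 126, 26]);


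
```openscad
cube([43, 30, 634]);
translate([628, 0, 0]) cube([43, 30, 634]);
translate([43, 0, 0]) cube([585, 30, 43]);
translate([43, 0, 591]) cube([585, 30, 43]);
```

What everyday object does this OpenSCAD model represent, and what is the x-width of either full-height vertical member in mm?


A picture frame. The border width is 43 mm.

Four thin pieces enclosing a rectangular opening — a picture frame. The two full-height stiles are 634 mm tall; the top rail sits at z = 591 and is 43 mm tall, so the border above the opening is 634 − 591 = 43 mm, matching the stile x-width.


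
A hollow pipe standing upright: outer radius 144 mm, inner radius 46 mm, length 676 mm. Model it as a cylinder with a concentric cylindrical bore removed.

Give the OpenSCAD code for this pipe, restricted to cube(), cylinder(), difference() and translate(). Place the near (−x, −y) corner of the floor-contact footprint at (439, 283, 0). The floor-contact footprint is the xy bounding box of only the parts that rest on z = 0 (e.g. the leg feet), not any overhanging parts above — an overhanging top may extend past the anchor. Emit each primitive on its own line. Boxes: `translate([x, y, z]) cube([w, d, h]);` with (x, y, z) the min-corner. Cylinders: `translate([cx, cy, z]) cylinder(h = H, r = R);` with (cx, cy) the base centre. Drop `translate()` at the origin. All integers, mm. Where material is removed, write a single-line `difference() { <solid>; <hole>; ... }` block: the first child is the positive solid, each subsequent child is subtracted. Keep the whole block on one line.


difference() { translate([583, 427, 0]) cylinder(h = 676, r = 144); translate([583, 427, 0]) cylinder(h = 676, r = 46); }


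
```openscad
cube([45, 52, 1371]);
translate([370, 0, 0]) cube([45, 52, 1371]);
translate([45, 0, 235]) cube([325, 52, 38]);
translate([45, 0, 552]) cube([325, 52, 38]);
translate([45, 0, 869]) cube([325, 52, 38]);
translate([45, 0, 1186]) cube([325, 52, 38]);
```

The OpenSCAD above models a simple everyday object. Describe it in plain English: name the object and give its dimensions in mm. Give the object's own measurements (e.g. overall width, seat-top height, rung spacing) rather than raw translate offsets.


A straight ladder. Two 45×52 mm vertical rails, 1371 mm tall, stand 415 mm apart (outside-to-outside) with their front faces coplanar on the −y side. 4 rungs, each 52 mm deep and 38 mm tall, span between the inner faces of the rails, front faces flush with the rails. The lowest rung's underside is at z = 235 mm and rungs are spaced 317 mm apart (underside to underside).


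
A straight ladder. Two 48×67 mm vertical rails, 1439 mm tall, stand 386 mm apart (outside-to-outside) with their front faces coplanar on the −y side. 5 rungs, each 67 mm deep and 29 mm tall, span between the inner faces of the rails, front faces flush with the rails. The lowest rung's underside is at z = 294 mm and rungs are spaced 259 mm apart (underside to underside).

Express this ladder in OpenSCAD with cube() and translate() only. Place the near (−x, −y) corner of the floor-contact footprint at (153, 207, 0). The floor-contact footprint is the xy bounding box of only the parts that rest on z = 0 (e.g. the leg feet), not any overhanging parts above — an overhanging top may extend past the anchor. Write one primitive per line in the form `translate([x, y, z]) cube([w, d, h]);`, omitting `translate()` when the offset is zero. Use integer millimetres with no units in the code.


translate([153, 207, 0]) cube([48, 67, 1439]);
translate([491, 207, 0]) cube([48, 67, 1439]);
translate([201, 207, 294]) cube([290, 67, 29]);
translate([201, 207, 553]) cube([290, 67, 29]);
translate([201, 207, 812]) cube([290, 67, 29]);
translate([201, 207, 1071]) cube([290, 67, 29]);
translate([201, 207, 1330]) cube([290, 67, 29]);


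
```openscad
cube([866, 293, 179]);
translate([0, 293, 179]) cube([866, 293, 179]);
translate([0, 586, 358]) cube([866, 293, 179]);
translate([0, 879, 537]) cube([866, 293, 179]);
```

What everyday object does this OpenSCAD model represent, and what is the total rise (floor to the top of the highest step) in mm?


A staircase. The total rise is 716 mm.

4 identical blocks, each offset up and back from the previous — a staircase. Each step is 179 mm tall and there are 4 of them, so the total rise is 4 × 179 = 716 mm.


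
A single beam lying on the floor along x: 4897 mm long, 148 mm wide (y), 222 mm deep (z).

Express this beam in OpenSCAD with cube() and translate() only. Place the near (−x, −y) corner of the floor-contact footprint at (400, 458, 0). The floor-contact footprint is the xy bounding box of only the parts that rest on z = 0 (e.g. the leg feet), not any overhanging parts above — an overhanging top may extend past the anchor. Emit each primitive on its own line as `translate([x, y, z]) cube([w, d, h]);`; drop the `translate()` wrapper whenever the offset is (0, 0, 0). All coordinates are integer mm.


translate([400, 458, 0]) cube([4897, 148, 222]);


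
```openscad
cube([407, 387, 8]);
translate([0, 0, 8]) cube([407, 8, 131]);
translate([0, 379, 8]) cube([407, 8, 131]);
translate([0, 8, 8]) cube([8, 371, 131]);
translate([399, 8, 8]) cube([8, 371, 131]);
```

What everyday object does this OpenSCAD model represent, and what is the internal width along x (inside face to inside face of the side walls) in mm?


An open box. The internal width is 391 mm.

A 407×387 base slab with four walls standing on it — an open box. The base is 407 mm wide and the walls are 8 mm thick, so the internal width is 407 − 2 × 8 = 391 mm.


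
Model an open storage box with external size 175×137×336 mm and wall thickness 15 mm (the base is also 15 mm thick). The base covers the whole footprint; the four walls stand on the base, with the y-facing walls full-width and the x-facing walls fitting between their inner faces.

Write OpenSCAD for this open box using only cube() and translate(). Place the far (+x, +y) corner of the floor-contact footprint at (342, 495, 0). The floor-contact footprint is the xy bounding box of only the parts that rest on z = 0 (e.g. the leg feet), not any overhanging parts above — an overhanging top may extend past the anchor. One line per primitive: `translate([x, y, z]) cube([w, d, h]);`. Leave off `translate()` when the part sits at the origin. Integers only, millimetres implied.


translate([167, 358, 0]) cube([175, 137, 15]);
translate([167, 358, 15]) cube([175, 15, 321]);
translate([167, 480, 15]) cube([175, 15, 321]);
translate([167, 373, 15]) cube([15, 107, 321]);
translate([327, 373, 15]) cube([15, 107, 321]);


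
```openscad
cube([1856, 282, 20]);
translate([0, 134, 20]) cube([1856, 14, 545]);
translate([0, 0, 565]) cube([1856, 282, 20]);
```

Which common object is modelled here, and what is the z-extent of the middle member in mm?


An I-beam. The web height is 545 mm.

Two wide flanges with a thin centred web — an I-beam. Overall 585 mm minus two 20 mm flanges gives a web of 585 − 2·20 = 545 mm.


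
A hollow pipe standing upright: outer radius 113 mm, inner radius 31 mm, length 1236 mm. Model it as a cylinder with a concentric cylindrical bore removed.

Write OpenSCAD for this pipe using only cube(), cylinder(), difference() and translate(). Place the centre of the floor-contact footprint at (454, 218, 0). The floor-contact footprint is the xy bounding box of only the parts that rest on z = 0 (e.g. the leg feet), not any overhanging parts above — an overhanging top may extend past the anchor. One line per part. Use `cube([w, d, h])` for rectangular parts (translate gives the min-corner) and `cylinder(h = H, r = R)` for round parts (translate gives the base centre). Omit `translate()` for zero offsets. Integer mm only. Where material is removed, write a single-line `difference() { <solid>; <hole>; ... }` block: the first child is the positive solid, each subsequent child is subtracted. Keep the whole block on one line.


difference() { translate([454, 218, 0]) cylinder(h = 1236, r = 113); translate([454, 218, 0]) cylinder(h = 1236, r = 31); }


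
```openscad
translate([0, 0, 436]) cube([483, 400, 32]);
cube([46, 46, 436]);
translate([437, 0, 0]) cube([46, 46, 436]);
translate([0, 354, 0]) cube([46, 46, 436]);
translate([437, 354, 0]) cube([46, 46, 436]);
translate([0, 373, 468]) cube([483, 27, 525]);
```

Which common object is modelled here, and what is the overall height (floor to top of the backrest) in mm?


A chair. The overall height is 993 mm.

A slab on four corner posts with a tall panel at the back — a chair. The seat slab sits at z = 436 with thickness 32, and the 525 mm backrest starts at the seat top, so the overall height is 436 + 32 + 525 = 993 mm.


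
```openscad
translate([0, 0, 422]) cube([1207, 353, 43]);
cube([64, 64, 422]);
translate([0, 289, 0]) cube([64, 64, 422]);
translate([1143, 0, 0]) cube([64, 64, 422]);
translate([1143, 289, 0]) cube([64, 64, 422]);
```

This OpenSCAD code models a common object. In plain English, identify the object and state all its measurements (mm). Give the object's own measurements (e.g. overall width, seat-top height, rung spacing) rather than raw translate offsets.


A bench: a 1207×353 mm seat slab, 43 mm thick, top at z = 465 mm, on four 64×64 mm square legs flush with the seat corners and standing on z = 0.


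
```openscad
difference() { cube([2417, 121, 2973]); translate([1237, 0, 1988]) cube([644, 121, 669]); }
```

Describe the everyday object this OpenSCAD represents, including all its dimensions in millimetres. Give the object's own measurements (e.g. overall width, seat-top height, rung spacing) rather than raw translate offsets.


A wall 2417 mm long (x), 121 mm thick (y), 2973 mm tall, with a rectangular window opening cut through it. The opening is 644 mm wide and 669 mm tall; its sill is at z = 1988 mm and its near (−x) edge is 1237 mm from the wall's −x end. The opening passes through the full wall thickness.


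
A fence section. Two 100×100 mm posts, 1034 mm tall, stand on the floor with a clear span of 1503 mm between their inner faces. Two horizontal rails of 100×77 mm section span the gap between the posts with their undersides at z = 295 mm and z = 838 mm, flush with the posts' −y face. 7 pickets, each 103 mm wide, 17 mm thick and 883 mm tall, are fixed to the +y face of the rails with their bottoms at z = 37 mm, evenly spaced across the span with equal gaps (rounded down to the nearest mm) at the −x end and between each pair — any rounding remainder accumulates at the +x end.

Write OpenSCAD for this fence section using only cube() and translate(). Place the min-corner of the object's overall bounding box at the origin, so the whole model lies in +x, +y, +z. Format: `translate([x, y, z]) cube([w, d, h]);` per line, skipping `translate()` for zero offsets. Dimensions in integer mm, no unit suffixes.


cube([100, 100, 1034]);
translate([1603, 0, 0]) cube([100, 100, 1034]);
translate([100, 0, 295]) cube([1503, 100, 77]);
translate([100, 0, 838]) cube([1503, 100, 77]);
translate([197, 100, 37]) cube([103, 17, 883]);
translate([397, 100, 37]) cube([103, 17, 883]);
translate([597, 100, 37]) cube([103, 17, 883]);
translate([797, 100, 37]) cube([103, 17, 883]);
translate([997, 100, 37]) cube([103, 17, 883]);
translate([1197, 100, 37]) cube([103, 17, 883]);
translate([1397, 100, 37]) cube([103, 17, 883]);


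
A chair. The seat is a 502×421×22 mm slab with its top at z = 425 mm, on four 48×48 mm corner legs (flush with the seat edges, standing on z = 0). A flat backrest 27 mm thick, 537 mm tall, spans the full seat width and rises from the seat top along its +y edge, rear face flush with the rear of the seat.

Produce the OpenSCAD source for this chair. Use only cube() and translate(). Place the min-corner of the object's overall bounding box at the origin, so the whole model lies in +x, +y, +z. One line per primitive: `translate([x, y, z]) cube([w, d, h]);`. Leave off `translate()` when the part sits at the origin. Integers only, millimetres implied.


translate([0, 0, 403]) cube([502, 421, 22]);
cube([48, 48, 403]);
translate([454, 0, 0]) cube([48, 48, 403]);
translate([0, 373, 0]) cube([48, 48, 403]);
translate([454, 373, 0]) cube([48, 48, 403]);
translate([0, 394, 425]) cube([502, 27, 537]);


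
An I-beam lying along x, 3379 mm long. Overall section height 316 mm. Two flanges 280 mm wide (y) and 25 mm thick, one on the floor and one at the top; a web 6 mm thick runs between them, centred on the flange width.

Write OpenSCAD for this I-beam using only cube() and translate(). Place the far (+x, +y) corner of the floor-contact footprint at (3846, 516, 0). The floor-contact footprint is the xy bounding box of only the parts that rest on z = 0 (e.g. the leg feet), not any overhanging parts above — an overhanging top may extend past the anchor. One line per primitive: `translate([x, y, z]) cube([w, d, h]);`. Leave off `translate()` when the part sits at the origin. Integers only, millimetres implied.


translate([467, 236, 0]) cube([3379, 280, 25]);
translate([467, 373, 25]) cube([3379, 6, 266]);
translate([467, 236, 291]) cube([3379, 280, 25]);


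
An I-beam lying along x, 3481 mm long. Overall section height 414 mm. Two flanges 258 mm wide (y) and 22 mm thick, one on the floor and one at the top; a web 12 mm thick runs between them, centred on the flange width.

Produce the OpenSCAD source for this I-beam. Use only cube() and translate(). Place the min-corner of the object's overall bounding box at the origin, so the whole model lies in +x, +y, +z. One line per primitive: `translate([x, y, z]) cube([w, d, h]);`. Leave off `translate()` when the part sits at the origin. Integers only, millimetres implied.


cube([3481, 258, 22]);
translate([0, 123, 22]) cube([3481, 12, 370]);
translate([0, 0, 392]) cube([3481, 258, 22]);


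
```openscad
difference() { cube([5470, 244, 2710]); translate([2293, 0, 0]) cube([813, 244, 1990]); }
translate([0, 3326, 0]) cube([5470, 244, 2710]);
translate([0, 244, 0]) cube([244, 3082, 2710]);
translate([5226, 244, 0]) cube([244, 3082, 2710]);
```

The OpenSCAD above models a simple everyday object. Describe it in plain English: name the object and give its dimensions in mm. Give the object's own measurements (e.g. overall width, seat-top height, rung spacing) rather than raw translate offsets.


A single room: four walls, each 2710 mm tall and 244 mm thick, enclosing an outside footprint 5470×3570 mm (x × y), no floor or roof. The front and back walls (−y and +y sides) run the full x-width; the side walls fit between their inner faces. A door opening 813 mm wide and 1990 mm tall is cut through the front wall from the floor up, its −x edge 2293 mm from the wall's −x end.


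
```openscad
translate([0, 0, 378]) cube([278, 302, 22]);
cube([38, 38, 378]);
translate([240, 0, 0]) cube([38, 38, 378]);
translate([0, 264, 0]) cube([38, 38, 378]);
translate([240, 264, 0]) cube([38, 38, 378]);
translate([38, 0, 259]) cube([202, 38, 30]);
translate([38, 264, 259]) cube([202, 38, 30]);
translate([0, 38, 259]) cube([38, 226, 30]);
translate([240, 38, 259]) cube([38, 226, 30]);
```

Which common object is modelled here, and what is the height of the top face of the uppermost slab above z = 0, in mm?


A stool. The seat height is 400 mm.

A 278×302×22 slab at z = 378 on four corner posts — a stool. The seat top is 378 + 22 = 400 mm.


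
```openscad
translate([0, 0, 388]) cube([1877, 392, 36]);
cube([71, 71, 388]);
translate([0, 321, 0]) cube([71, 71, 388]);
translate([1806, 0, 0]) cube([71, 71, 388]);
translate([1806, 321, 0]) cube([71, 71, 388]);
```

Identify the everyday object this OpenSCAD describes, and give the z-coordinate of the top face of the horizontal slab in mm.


A bench. The seat-top height is 424 mm.

A long slab on four corner posts — a bench. The slab sits at z = 388 with thickness 36, so the top is 388 + 36 = 424 mm.


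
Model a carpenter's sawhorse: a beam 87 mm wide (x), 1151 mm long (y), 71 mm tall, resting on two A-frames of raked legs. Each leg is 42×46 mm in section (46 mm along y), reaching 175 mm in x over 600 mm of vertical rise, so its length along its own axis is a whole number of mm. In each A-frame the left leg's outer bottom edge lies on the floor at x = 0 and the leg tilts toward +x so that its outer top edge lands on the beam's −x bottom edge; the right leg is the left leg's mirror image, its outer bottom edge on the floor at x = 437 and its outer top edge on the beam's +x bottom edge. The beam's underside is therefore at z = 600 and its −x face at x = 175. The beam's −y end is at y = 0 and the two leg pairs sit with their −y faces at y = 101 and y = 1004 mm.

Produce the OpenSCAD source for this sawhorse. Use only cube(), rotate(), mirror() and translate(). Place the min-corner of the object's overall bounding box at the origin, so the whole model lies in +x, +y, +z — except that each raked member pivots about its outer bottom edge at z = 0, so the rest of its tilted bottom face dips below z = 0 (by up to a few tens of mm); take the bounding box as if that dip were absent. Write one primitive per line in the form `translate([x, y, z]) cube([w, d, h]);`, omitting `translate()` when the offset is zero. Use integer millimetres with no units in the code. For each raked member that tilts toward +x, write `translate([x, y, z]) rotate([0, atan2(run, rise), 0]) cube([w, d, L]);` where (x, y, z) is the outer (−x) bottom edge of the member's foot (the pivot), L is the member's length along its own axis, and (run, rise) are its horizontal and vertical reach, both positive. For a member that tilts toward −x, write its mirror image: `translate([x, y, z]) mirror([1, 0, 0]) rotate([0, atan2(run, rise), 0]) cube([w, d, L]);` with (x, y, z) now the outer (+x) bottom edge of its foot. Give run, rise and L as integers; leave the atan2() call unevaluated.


translate([175, 0, 600]) cube([87, 1151, 71]);
translate([0, 101, 0]) rotate([0, atan2(175, 600), 0]) cube([42, 46, 625]);
translate([437, 101, 0]) mirror([1, 0, 0]) rotate([0, atan2(175, 600), 0]) cube([42, 46, 625]);
translate([0, 1004, 0]) rotate([0, atan2(175, 600), 0]) cube([42, 46, 625]);
translate([437, 1004, 0]) mirror([1, 0, 0]) rotate([0, atan2(175, 600), 0]) cube([42, 46, 625]);


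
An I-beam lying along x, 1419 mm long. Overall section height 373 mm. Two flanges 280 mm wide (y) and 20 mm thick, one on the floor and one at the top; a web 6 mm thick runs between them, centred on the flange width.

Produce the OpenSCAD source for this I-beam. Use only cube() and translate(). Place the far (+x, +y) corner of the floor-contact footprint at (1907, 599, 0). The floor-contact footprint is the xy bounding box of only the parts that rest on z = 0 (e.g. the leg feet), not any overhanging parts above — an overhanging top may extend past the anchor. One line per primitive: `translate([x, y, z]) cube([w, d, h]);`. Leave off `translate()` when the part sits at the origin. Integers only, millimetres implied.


translate([488, 319, 0]) cube([1419, 280, 20]);
translate([488, 456, 20]) cube([1419, 6, 333]);
translate([488, 319, 353]) cube([1419, 280, 20]);


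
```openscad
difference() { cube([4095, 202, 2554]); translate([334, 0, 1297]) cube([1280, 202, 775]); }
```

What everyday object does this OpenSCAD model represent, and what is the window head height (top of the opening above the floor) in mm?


A wall with a window opening. The window head height is 2072 mm.

A wall with a rectangular opening subtracted — a window. Sill at z = 1297, opening 775 mm tall, so the head is at 1297 + 775 = 2072 mm.


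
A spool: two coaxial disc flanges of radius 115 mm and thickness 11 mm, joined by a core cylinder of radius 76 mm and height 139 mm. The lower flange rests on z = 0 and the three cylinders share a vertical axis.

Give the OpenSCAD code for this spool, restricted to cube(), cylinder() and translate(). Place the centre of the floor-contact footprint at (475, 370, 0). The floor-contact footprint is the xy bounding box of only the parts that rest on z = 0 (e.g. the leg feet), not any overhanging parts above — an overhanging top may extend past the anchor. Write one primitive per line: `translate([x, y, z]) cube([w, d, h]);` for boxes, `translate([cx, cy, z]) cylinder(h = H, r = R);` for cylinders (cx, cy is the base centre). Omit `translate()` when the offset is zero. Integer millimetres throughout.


translate([475, 370, 0]) cylinder(h = 11, r = 115);
translate([475, 370, 11]) cylinder(h = 139, r = 76);
translate([475, 370, 150]) cylinder(h = 11, r = 115);


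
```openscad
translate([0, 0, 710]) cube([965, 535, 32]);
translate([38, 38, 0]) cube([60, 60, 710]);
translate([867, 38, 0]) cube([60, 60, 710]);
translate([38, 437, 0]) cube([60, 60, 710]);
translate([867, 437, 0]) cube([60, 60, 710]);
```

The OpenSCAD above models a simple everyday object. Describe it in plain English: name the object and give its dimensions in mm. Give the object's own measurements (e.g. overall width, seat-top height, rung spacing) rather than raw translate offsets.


A rectangular dining table. The top is 965×535×32 mm with its upper surface at z = 742 mm. It stands on four 60×60 mm square legs, each inset 38 mm from the nearest pair of top edges, running from the floor to the underside of the top.


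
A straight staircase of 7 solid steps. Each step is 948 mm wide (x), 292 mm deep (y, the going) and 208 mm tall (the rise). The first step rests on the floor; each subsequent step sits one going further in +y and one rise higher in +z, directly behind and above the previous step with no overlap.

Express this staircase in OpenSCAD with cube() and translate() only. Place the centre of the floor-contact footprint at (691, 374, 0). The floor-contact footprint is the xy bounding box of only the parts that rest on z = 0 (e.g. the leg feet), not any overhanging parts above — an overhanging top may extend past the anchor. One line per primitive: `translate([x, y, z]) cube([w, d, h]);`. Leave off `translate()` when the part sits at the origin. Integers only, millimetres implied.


translate([217, 228, 0]) cube([948, 292, 208]);
translate([217, 520, 208]) cube([948, 292, 208]);
translate([217, 812, 416]) cube([948, 292, 208]);
translate([217, 1104, 624]) cube([948, 292, 208]);
translate([217, 1396, 832]) cube([948, 292, 208]);
translate([217, 1688, 1040]) cube([948, 292, 208]);
translate([217, 1980, 1248]) cube([948, 292, 208]);


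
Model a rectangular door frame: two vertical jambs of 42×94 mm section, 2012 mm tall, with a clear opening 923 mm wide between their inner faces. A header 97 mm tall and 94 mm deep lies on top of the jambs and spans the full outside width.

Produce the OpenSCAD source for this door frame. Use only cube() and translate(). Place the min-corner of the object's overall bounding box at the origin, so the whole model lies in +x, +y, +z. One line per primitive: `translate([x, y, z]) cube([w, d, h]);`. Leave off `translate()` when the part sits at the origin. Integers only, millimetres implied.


cube([42, 94, 2012]);
translate([965, 0, 0]) cube([42, 94, 2012]);
translate([0, 0, 2012]) cube([1007, 94, 97]);


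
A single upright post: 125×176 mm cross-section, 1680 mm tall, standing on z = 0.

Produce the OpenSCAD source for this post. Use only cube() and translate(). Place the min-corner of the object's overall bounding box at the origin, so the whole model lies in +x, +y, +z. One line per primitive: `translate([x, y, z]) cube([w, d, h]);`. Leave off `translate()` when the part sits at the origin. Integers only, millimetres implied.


cube([125, 176, 1680]);


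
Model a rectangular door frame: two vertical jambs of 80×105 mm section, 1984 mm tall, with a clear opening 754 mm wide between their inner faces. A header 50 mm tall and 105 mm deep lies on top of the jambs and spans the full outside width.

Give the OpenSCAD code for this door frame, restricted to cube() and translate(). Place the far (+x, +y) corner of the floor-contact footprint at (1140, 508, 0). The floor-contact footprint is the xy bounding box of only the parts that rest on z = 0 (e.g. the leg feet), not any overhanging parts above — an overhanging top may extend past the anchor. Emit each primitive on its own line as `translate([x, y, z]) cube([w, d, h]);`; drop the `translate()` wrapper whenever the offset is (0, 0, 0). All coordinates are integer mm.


translate([226, 403, 0]) cube([80, 105, 1984]);
translate([1060, 403, 0]) cube([80, 105, 1984]);
translate([226, 403, 1984]) cube([914, 105, 50]);


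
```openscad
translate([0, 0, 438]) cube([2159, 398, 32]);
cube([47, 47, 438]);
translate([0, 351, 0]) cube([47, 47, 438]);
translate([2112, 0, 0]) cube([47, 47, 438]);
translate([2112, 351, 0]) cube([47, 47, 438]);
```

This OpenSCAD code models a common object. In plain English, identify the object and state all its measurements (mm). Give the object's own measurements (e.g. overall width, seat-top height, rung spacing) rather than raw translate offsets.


A bench: a 2159×398 mm seat slab, 32 mm thick, top at z = 470 mm, on four 47×47 mm square legs flush with the seat corners and standing on z = 0.


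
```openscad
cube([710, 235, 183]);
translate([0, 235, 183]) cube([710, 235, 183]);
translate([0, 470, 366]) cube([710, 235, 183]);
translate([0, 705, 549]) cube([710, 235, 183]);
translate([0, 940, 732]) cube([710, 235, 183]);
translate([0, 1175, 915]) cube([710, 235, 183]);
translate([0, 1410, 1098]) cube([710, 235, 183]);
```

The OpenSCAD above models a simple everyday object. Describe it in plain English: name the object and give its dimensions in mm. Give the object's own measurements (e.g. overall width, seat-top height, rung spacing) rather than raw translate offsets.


A straight staircase of 7 solid steps. Each step is 710 mm wide (x), 235 mm deep (y, the going) and 183 mm tall (the rise). The first step rests on the floor; each subsequent step sits one going further in +y and one rise higher in +z, directly behind and above the previous step with no overlap.


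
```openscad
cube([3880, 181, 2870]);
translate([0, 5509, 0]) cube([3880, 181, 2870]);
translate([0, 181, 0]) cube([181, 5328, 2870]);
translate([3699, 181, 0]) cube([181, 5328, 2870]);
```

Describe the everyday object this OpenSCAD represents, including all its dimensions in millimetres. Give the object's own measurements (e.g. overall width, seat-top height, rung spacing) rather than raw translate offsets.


The wall frame of a small rectangular building: four walls, each 2870 mm tall and 181 mm thick, enclosing a footprint 3880 mm (x) by 5690 mm (y) outside-to-outside, with no floor or roof. The front and back walls (the −y and +y sides) span the full width; the two side walls fit between them.


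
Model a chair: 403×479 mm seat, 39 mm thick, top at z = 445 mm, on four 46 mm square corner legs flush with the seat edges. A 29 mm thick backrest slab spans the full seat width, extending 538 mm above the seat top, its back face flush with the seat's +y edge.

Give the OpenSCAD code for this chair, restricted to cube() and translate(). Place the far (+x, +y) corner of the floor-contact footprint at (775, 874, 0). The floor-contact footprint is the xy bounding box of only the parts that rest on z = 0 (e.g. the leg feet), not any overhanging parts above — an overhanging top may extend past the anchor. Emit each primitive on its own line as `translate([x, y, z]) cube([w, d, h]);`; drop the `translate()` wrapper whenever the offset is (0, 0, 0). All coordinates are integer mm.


translate([372, 395, 406]) cube([403, 479, 39]);
translate([372, 395, 0]) cube([46, 46, 406]);
translate([729, 395, 0]) cube([46, 46, 406]);
translate([372, 828, 0]) cube([46, 46, 406]);
translate([729, 828, 0]) cube([46, 46, 406]);
translate([372, 845, 445]) cube([403, 29, 538]);


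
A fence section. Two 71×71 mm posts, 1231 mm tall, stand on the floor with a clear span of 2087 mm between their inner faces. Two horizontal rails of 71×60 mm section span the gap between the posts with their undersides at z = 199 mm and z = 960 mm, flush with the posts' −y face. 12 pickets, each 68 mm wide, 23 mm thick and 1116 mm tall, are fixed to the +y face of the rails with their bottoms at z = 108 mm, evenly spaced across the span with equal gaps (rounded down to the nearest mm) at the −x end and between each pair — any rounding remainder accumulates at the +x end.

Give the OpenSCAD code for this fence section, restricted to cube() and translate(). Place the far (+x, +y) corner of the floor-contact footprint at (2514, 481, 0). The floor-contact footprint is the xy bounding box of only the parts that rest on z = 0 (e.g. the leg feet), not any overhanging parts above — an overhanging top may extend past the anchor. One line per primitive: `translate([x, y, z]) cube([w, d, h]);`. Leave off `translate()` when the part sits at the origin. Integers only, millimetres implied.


translate([285, 410, 0]) cube([71, 71, 1231]);
translate([2443, 410, 0]) cube([71, 71, 1231]);
translate([356, 410, 199]) cube([2087, 71, 60]);
translate([356, 410, 960]) cube([2087, 71, 60]);
translate([453, 481, 108]) cube([68, 23, 1116]);
translate([618, 481, 108]) cube([68, 23, 1116]);
translate([783, 481, 108]) cube([68, 23, 1116]);
translate([948, 481, 108]) cube([68, 23, 1116]);
translate([1113, 481, 108]) cube([68, 23, 1116]);
translate([1278, 481, 108]) cube([68, 23, 1116]);
translate([1443, 481, 108]) cube([68, 23, 1116]);
translate([1608, 481, 108]) cube([68, 23, 1116]);
translate([1773, 481, 108]) cube([68, 23, 1116]);
translate([1938, 481, 108]) cube([68, 23, 1116]);
translate([2103, 481, 108]) cube([68, 23, 1116]);
translate([2268, 481, 108]) cube([68, 23, 1116]);


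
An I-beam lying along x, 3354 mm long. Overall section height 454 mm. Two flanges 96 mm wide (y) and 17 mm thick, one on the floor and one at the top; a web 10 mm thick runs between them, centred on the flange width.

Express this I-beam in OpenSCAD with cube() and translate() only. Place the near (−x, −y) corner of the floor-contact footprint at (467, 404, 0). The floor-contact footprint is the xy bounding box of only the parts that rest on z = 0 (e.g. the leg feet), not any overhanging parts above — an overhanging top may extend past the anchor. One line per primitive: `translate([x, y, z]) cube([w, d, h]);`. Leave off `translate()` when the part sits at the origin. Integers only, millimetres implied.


translate([467, 404, 0]) cube([3354, 96, 17]);
translate([467, 447, 17]) cube([3354, 10, 420]);
translate([467, 404, 437]) cube([3354, 96, 17]);


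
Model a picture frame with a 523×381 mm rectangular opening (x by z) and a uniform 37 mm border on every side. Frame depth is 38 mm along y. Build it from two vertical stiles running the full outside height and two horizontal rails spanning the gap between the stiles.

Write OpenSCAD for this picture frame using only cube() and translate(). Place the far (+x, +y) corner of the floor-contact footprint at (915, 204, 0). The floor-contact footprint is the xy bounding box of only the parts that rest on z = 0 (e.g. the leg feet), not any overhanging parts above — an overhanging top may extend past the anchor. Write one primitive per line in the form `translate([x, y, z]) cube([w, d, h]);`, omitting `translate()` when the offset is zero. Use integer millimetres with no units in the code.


translate([318, 166, 0]) cube([37, 38, 455]);
translate([878, 166, 0]) cube([37, 38, 455]);
translate([355, 166, 0]) cube([523, 38, 37]);
translate([355, 166, 418]) cube([523, 38, 37]);


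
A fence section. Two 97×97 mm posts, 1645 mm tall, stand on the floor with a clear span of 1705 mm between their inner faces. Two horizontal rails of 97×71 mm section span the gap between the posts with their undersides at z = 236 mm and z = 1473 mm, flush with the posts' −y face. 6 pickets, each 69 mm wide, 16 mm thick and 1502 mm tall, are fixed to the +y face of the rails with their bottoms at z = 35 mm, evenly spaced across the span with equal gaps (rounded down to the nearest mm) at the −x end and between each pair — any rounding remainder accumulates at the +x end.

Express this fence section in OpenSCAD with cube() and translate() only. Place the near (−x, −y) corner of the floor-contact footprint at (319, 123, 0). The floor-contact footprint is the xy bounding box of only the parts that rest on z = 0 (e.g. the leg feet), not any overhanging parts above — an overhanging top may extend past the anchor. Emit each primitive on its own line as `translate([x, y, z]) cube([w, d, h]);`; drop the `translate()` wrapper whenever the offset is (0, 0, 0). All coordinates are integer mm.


translate([319, 123, 0]) cube([97, 97, 1645]);
translate([2121, 123, 0]) cube([97, 97, 1645]);
translate([416, 123, 236]) cube([1705, 97, 71]);
translate([416, 123, 1473]) cube([1705, 97, 71]);
translate([600, 220, 35]) cube([69, 16, 1502]);
translate([853, 220, 35]) cube([69, 16, 1502]);
translate([1106, 220, 35]) cube([69, 16, 1502]);
translate([1359, 220, 35]) cube([69, 16, 1502]);
translate([1612, 220, 35]) cube([69, 16, 1502]);
translate([1865, 220, 35]) cube([69, 16, 1502]);


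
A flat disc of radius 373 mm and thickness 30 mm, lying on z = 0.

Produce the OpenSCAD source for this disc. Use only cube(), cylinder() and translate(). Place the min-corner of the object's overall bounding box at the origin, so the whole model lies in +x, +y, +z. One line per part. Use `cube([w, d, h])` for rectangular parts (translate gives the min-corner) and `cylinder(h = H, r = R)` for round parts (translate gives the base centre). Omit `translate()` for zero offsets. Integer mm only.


translate([373, 373, 0]) cylinder(h = 30, r = 373);


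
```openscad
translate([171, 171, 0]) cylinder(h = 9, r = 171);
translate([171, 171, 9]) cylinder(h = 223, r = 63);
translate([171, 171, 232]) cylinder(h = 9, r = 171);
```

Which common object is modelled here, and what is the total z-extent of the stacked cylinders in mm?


A spool. The overall height is 241 mm.

Three coaxial cylinders, large–small–large — a spool. Two 9 mm flanges and a 223 mm core give 9 + 223 + 9 = 241 mm.


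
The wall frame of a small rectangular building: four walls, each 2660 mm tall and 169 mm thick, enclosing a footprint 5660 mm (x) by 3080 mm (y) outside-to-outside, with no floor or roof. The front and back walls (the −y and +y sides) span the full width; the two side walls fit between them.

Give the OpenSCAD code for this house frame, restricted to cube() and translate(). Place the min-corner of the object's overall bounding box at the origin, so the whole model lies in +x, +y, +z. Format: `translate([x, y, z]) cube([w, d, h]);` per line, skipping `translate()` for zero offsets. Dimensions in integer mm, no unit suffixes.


cube([5660, 169, 2660]);
translate([0, 2911, 0]) cube([5660, 169, 2660]);
translate([0, 169, 0]) cube([169, 2742, 2660]);
translate([5491, 169, 0]) cube([169, 2742, 2660]);


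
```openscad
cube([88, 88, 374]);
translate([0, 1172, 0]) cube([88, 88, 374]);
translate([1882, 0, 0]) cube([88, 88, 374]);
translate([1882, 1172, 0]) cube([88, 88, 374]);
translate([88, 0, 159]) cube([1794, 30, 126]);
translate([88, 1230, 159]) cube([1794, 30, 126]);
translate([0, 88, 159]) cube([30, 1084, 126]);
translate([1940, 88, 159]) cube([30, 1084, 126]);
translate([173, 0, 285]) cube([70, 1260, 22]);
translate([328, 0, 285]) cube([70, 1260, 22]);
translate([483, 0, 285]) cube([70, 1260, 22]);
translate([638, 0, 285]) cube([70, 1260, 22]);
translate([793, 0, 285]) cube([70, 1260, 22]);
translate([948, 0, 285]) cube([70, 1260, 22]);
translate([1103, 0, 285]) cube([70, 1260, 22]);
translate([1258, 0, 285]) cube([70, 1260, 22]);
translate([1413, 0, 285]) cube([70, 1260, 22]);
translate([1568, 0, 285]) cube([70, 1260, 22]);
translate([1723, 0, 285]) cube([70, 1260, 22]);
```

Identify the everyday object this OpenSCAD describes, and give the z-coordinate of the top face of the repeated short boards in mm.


A bed frame. The slat-top height is 307 mm.

Four posts, four rails, and a row of slats — a bed frame. Slats sit on the rails at z = 159 + 126 = 285; with slat thickness 22, the top is 307 mm.


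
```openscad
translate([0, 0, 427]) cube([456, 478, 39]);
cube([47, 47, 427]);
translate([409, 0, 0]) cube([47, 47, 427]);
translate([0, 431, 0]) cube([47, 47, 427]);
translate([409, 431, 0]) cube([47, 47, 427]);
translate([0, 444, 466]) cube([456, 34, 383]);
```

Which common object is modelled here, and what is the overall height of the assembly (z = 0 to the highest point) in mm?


A chair. The overall height is 849 mm.

A slab on four corner posts with a tall panel at the back — a chair. The seat slab sits at z = 427 with thickness 39, and the 383 mm backrest starts at the seat top, so the overall height is 427 + 39 + 383 = 849 mm.


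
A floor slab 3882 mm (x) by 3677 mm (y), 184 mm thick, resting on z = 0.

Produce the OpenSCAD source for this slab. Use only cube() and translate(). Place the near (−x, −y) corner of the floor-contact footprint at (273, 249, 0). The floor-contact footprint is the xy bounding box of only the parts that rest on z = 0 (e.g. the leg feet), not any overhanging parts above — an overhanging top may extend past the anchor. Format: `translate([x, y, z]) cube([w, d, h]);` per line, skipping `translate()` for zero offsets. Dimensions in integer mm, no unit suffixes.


translate([273, 249, 0]) cube([3882, 3677, 184]);
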